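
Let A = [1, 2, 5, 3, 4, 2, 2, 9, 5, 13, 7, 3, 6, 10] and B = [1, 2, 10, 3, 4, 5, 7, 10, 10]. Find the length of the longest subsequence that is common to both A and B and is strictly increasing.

7

A longest common strictly increasing subsequence is 1, 2, 3, 4, 5, 7, 10 (length 7); it appears in order in both A and B, and no longer such subsequence exists.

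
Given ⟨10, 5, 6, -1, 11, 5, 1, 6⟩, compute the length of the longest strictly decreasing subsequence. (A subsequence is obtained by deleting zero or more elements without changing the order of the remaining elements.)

4

Scanning left to right, the best length ending at each element is: 10→1, 5→2, 6→2, -1→3, 11→1, 5→3, 1→4, 6→2.
So the longest decreasing subsequence has length 4, e.g. 10, 6, 5, 1.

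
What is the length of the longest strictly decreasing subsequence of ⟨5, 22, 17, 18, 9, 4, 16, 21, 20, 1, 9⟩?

5

One longest decreasing subsequence is 22, 17, 9, 4, 1 (positions 2,3,5,6,10), of length 5; no longer one exists.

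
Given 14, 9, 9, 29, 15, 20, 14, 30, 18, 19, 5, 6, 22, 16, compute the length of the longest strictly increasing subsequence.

One longest increasing subsequence is 14, 15, 18, 19, 22 (positions 1,5,9,10,13), of length 5; no longer one exists.

5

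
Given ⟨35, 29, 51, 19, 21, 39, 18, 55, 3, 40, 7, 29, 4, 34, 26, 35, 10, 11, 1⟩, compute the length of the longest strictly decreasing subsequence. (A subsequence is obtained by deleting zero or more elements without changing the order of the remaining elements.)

7

Let dp[i] be the longest decreasing subsequence ending at position i. Then dp = [1, 2, 1, 3, 3, 2, 4, 1, 5, 2, 5, 3, 6, 3, 4, 3, 5, 5, 7].
The maximum is 7; one witness is 35, 29, 19, 18, 7, 4, 1 at positions 1,2,4,7,11,13,19.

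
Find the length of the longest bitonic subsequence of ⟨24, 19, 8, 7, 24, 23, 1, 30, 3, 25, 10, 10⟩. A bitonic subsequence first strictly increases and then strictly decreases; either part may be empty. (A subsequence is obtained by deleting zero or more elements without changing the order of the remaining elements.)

5

One longest bitonic subsequence is 24, 19, 8, 7, 3 (positions 1,2,3,4,9): it rises to 24 then falls. Length 5 is optimal.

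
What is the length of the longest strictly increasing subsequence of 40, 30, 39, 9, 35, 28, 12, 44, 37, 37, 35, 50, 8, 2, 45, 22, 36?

Let dp[i] be the longest increasing subsequence ending at position i. Then dp = [1, 1, 2, 1, 2, 2, 2, 3, 3, 3, 3, 4, 1, 1, 4, 3, 4].
The maximum is 4; one witness is 30, 39, 44, 50 at positions 2,3,8,12.

4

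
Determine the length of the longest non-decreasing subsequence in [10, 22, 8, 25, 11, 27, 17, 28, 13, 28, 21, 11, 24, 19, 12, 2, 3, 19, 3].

6

Let dp[i] be the longest non-decreasing subsequence ending at position i. Then dp = [1, 2, 1, 3, 2, 4, 3, 5, 3, 6, 4, 3, 5, 4, 4, 1, 2, 5, 3].
The maximum is 6; one witness is 10, 22, 25, 27, 28, 28 at positions 1,2,4,6,8,10.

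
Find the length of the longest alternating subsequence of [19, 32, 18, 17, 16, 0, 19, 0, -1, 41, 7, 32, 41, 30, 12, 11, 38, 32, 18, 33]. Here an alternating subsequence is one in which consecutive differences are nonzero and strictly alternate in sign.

A longest alternating subsequence is 19, 32, 18, 19, 0, 41, 7, 32, 30, 38, 32, 33 (positions 1,2,3,7,8,10,11,12,14,17,18,20); its 11 consecutive differences strictly alternate in sign, and length 12 is optimal.

12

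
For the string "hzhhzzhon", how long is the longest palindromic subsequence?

Using dp[i][j] = 2 + dp[i+1][j−1] if the ends match, else max(dp[i+1][j], dp[i][j−1]):
dp[1][9] = 6. A witness is hzhhzh at positions 1,2,3,4,6,7.

6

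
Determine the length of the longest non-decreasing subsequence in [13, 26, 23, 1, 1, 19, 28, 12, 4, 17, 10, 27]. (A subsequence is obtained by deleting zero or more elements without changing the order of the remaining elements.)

Let dp[i] be the longest non-decreasing subsequence ending at position i. Then dp = [1, 2, 2, 1, 2, 3, 4, 3, 3, 4, 4, 5].
The maximum is 5; one witness is 1, 1, 12, 17, 27 at positions 4,5,8,10,12.

5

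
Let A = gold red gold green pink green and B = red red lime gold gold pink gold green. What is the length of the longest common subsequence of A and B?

Backtracking the LCS table gives one alignment: gold (A1,B4) → gold (A3,B5) → pink (A5,B6) → green (A6,B8).
So the longest common subsequence has length 4.

4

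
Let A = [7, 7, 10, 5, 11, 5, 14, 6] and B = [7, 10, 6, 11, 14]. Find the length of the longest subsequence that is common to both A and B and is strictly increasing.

A longest common strictly increasing subsequence is 7, 10, 11, 14 (length 4); it appears in order in both A and B, and no longer such subsequence exists.

4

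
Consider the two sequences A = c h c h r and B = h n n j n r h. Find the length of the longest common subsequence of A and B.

Backtracking the LCS table gives one alignment: h (A2,B1) → h (A4,B7).
So the longest common subsequence has length 2.

2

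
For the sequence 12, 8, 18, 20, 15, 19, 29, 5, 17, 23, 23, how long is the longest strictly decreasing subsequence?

Let dp[i] be the longest decreasing subsequence ending at position i. Then dp = [1, 2, 1, 1, 2, 2, 1, 3, 3, 2, 2].
The maximum is 3; one witness is 12, 8, 5 at positions 1,2,8.

3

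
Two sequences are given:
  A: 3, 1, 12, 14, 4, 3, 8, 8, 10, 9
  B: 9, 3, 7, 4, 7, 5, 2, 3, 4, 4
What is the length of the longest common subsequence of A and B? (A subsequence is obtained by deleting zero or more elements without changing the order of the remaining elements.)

3

Backtracking the LCS table gives one alignment: 3 (A1,B2) → 4 (A5,B4) → 3 (A6,B8).
So the longest common subsequence has length 3.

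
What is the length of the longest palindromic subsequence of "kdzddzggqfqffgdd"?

One longest palindromic subsequence is ddgfffgdd (positions 2,4,7,10,12,13,14,15,16); it reads the same forward and backward, and the interval DP gives dp[1][16] = 9.

9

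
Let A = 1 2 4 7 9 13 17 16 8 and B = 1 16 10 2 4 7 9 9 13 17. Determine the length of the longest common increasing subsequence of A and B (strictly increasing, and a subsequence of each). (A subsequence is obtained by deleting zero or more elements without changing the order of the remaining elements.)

For each value that appears in both, track the longest common increasing run ending there.
The best achievable length is 7; one witness is 1, 2, 4, 7, 9, 13, 17 (A-positions 1,2,3,4,5,6,7, B-positions 1,4,5,6,7,9,10).

7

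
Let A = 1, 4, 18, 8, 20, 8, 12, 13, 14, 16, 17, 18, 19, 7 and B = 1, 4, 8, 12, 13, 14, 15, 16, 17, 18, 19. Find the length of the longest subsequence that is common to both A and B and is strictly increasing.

10

For each value that appears in both, track the longest common increasing run ending there.
The best achievable length is 10; one witness is 1, 4, 8, 12, 13, 14, 16, 17, 18, 19 (A-positions 1,2,4,7,8,9,10,11,12,13, B-positions 1,2,3,4,5,6,8,9,10,11).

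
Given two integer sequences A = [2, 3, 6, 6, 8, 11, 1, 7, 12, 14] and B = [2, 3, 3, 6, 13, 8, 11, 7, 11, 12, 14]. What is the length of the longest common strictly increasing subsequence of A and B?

7

A longest common strictly increasing subsequence is 2, 3, 6, 8, 11, 12, 14 (length 7); it appears in order in both A and B, and no longer such subsequence exists.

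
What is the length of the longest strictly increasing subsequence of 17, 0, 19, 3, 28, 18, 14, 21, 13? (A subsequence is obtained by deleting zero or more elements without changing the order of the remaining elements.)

4

Scanning left to right, the best length ending at each element is: 17→1, 0→1, 19→2, 3→2, 28→3, 18→3, 14→3, 21→4, 13→3.
So the longest increasing subsequence has length 4, e.g. 0, 3, 18, 21.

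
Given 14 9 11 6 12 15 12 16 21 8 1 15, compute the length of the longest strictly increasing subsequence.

6

One longest increasing subsequence is 9, 11, 12, 15, 16, 21 (positions 2,3,5,6,8,9), of length 6; no longer one exists.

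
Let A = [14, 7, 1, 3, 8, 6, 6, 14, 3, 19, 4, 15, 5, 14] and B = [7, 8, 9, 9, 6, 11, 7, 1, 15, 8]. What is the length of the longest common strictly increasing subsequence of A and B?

A longest common strictly increasing subsequence is 7, 8, 15 (length 3); it appears in order in both A and B, and no longer such subsequence exists.

3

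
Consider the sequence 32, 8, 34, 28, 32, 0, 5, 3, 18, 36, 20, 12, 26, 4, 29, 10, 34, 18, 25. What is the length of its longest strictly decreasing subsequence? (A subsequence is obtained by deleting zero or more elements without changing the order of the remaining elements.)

5

One longest decreasing subsequence is 32, 28, 18, 12, 4 (positions 1,4,9,12,14), of length 5; no longer one exists.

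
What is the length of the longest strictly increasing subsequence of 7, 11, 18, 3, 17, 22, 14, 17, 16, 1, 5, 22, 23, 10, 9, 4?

6

One longest increasing subsequence is 7, 11, 14, 17, 22, 23 (positions 1,2,7,8,12,13), of length 6; no longer one exists.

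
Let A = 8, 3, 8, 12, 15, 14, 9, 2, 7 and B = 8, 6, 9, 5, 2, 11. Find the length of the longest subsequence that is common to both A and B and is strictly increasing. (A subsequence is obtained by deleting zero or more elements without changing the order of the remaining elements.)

For each value that appears in both, track the longest common increasing run ending there.
The best achievable length is 2; one witness is 8, 9 (A-positions 1,7, B-positions 1,3).

2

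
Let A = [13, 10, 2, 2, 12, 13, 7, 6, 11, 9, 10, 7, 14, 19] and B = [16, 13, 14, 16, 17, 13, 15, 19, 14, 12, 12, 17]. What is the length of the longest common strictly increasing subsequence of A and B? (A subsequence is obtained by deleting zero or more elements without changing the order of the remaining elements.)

3

A longest common strictly increasing subsequence is 13, 14, 19 (length 3); it appears in order in both A and B, and no longer such subsequence exists.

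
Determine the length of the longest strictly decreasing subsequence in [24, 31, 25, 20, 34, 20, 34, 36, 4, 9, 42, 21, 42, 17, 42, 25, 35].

Scanning left to right, the best length ending at each element is: 24→1, 31→1, 25→2, 20→3, 34→1, 20→3, 34→1, 36→1, 4→4, 9→4, 42→1, 21→3, 42→1, 17→4, 42→1, 25→2, 35→2.
So the longest decreasing subsequence has length 4, e.g. 31, 25, 20, 4.

4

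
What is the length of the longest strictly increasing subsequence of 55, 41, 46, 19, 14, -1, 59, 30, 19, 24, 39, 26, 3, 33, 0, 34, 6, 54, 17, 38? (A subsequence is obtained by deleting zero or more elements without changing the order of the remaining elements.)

7

Let dp[i] be the longest increasing subsequence ending at position i. Then dp = [1, 1, 2, 1, 1, 1, 3, 2, 2, 3, 4, 4, 2, 5, 2, 6, 3, 7, 4, 7].
The maximum is 7; one witness is 14, 19, 24, 26, 33, 34, 54 at positions 5,9,10,12,14,16,18.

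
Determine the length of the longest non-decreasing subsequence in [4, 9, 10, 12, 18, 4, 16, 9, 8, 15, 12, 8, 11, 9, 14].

Let dp[i] be the longest non-decreasing subsequence ending at position i. Then dp = [1, 2, 3, 4, 5, 2, 5, 3, 3, 5, 5, 4, 5, 5, 6].
The maximum is 6; one witness is 4, 9, 10, 12, 12, 14 at positions 1,2,3,4,11,15.

6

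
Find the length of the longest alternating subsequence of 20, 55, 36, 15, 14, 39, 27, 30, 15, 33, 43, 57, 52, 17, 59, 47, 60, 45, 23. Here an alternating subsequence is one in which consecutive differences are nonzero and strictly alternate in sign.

Track the best alternating length ending on an up-step vs a down-step at each position: up/down = 1/1, 2/1, 2/3, 1/3, 1/3, 4/3, 4/5, 6/5, 4/7, 8/5, 8/3, 8/1, 8/9, 8/9, 10/1, 10/11, 12/1, 10/13, 10/13.
The maximum over both is 13; one such subsequence is 20, 55, 36, 39, 27, 30, 15, 57, 52, 59, 47, 60, 45.

13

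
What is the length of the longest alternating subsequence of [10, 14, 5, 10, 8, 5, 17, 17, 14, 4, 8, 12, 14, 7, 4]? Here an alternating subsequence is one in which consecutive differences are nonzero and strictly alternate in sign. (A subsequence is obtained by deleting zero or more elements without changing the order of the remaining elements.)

A longest alternating subsequence is 10, 14, 5, 10, 8, 17, 4, 8, 7 (positions 1,2,3,4,5,7,10,11,14); its 8 consecutive differences strictly alternate in sign, and length 9 is optimal.

9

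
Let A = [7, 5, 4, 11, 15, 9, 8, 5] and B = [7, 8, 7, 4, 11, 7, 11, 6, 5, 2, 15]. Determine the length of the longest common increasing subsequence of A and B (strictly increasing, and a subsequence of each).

A longest common strictly increasing subsequence is 7, 11, 15 (length 3); it appears in order in both A and B, and no longer such subsequence exists.

3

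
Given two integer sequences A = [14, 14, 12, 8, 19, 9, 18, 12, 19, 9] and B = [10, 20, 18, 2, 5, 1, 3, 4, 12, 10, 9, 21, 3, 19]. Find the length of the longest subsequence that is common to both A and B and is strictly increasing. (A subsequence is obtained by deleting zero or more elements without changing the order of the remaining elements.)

2

For each value that appears in both, track the longest common increasing run ending there.
The best achievable length is 2; one witness is 12, 19 (A-positions 3,5, B-positions 9,14).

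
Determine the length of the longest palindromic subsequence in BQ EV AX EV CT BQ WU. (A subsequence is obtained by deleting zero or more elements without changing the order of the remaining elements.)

5

Using dp[i][j] = 2 + dp[i+1][j−1] if the ends match, else max(dp[i+1][j], dp[i][j−1]):
dp[1][7] = 5. A witness is BQ EV AX EV BQ at positions 1,2,3,4,6.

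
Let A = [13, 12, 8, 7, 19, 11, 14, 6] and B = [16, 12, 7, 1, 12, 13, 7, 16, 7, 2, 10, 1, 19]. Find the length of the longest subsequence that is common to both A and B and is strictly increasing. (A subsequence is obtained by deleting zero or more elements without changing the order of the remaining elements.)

2

A longest common strictly increasing subsequence is 12, 19 (length 2); it appears in order in both A and B, and no longer such subsequence exists.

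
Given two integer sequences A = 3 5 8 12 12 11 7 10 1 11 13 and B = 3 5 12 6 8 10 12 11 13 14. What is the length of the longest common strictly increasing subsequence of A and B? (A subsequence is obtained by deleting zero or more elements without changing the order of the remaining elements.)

6

For each value that appears in both, track the longest common increasing run ending there.
The best achievable length is 6; one witness is 3, 5, 8, 10, 11, 13 (A-positions 1,2,3,8,10,11, B-positions 1,2,5,6,8,9).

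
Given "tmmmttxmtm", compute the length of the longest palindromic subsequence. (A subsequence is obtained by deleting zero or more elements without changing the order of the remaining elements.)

6

One longest palindromic subsequence is mmttmm (positions 2,4,5,6,8,10); it reads the same forward and backward, and the interval DP gives dp[1][10] = 6.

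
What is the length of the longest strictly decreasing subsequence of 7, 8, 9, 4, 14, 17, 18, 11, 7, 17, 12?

3

Let dp[i] be the longest decreasing subsequence ending at position i. Then dp = [1, 1, 1, 2, 1, 1, 1, 2, 3, 2, 3].
The maximum is 3; one witness is 14, 11, 7 at positions 5,8,9.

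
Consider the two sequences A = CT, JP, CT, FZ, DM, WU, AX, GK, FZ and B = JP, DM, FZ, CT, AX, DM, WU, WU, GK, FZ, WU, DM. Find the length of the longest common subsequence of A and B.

Backtracking the LCS table gives one alignment: JP (A2,B1) → CT (A3,B4) → DM (A5,B6) → WU (A6,B8) → GK (A8,B9) → FZ (A9,B10).
So the longest common subsequence has length 6.

6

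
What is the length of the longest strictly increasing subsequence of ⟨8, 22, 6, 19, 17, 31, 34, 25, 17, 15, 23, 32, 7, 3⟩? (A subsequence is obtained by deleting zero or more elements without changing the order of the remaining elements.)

Scanning left to right, the best length ending at each element is: 8→1, 22→2, 6→1, 19→2, 17→2, 31→3, 34→4, 25→3, 17→2, 15→2, 23→3, 32→4, 7→2, 3→1.
So the longest increasing subsequence has length 4, e.g. 8, 22, 31, 34.

4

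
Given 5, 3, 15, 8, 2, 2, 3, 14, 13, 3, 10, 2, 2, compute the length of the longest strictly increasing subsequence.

3

One longest increasing subsequence is 5, 8, 14 (positions 1,4,8), of length 3; no longer one exists.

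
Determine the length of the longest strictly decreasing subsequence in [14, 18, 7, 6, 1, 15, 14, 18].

4

Let dp[i] be the longest decreasing subsequence ending at position i. Then dp = [1, 1, 2, 3, 4, 2, 3, 1].
The maximum is 4; one witness is 14, 7, 6, 1 at positions 1,3,4,5.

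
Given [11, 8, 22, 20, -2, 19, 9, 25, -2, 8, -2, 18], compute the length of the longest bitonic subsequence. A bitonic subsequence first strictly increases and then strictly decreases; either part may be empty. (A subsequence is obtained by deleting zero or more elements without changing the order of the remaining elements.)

7

Let inc[i] be the LIS ending at i and dec[i] the longest strictly decreasing subsequence starting at i. inc = [1, 1, 2, 2, 1, 2, 2, 3, 1, 2, 1, 3], dec = [4, 2, 6, 5, 1, 4, 3, 3, 1, 2, 1, 1].
max_i inc[i]+dec[i]−1 = 7, with one witness 11, 22, 20, 19, 9, 8, -2.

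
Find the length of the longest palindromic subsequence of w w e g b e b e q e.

5

One longest palindromic subsequence is eebee (positions 3,6,7,8,10); it reads the same forward and backward, and the interval DP gives dp[1][10] = 5.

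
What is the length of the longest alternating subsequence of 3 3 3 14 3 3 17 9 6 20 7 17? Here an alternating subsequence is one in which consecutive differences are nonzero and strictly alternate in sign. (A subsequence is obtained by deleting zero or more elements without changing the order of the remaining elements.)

A longest alternating subsequence is 3, 14, 3, 17, 9, 20, 7, 17 (positions 1,4,5,7,8,10,11,12); its 7 consecutive differences strictly alternate in sign, and length 8 is optimal.

8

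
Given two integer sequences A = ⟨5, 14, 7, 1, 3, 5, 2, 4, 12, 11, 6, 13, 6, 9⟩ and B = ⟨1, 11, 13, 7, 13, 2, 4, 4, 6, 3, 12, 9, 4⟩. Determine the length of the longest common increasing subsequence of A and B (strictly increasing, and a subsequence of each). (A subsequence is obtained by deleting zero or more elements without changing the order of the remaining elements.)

For each value that appears in both, track the longest common increasing run ending there.
The best achievable length is 5; one witness is 1, 2, 4, 6, 9 (A-positions 4,7,8,11,14, B-positions 1,6,7,9,12).

5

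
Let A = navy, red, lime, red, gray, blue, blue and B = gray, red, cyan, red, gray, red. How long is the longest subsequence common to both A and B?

Backtracking the LCS table gives one alignment: red (A2,B2) → red (A4,B4) → gray (A5,B5).
So the longest common subsequence has length 3.

3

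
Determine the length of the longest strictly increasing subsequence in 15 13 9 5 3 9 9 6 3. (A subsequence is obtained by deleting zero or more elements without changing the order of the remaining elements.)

Let dp[i] be the longest increasing subsequence ending at position i. Then dp = [1, 1, 1, 1, 1, 2, 2, 2, 1].
The maximum is 2; one witness is 5, 9 at positions 4,6.

2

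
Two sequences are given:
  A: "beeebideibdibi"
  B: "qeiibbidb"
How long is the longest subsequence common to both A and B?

6

A longest common subsequence is eiibdb (length 6); the LCS DP confirms no longer common subsequence exists.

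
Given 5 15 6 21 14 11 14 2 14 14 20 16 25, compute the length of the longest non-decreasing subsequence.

8

One longest non-decreasing subsequence is 5, 6, 14, 14, 14, 14, 20, 25 (positions 1,3,5,7,9,10,11,13), of length 8; no longer one exists.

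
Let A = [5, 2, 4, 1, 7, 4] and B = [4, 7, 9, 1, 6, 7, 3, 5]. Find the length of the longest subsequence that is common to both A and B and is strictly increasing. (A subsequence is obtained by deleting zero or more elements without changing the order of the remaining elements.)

A longest common strictly increasing subsequence is 4, 7 (length 2); it appears in order in both A and B, and no longer such subsequence exists.

2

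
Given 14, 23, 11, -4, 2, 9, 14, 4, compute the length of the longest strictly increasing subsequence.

Let dp[i] be the longest increasing subsequence ending at position i. Then dp = [1, 2, 1, 1, 2, 3, 4, 3].
The maximum is 4; one witness is -4, 2, 9, 14 at positions 4,5,6,7.

4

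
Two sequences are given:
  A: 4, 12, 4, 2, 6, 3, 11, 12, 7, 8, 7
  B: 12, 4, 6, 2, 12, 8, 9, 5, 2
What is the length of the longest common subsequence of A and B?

5

Backtracking the LCS table gives one alignment: 12 (A2,B1) → 4 (A3,B2) → 2 (A4,B4) → 12 (A8,B5) → 8 (A10,B6).
So the longest common subsequence has length 5.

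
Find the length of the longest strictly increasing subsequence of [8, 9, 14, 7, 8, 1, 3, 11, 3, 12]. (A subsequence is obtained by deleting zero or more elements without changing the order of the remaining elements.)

4

One longest increasing subsequence is 8, 9, 11, 12 (positions 1,2,8,10), of length 4; no longer one exists.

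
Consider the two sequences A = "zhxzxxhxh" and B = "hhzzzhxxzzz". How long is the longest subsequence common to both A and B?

A longest common subsequence is zhxz (length 4); the LCS DP confirms no longer common subsequence exists.

4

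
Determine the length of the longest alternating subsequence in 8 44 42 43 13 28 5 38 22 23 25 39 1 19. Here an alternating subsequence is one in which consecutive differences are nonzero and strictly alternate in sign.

12

Track the best alternating length ending on an up-step vs a down-step at each position: up/down = 1/1, 2/1, 2/3, 4/3, 2/5, 6/5, 1/7, 8/5, 8/9, 10/9, 10/9, 10/5, 1/11, 12/11.
The maximum over both is 12; one such subsequence is 8, 44, 42, 43, 13, 28, 5, 38, 22, 23, 1, 19.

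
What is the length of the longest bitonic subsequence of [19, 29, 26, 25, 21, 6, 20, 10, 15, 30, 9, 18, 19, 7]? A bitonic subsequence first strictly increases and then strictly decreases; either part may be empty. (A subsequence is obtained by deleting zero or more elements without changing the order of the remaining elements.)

9

One longest bitonic subsequence is 19, 29, 26, 25, 21, 20, 15, 9, 7 (positions 1,2,3,4,5,7,9,11,14): it rises to 29 then falls. Length 9 is optimal.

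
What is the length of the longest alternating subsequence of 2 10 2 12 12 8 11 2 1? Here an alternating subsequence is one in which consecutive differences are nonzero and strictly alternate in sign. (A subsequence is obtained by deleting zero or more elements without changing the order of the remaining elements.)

7

A longest alternating subsequence is 2, 10, 2, 12, 8, 11, 2 (positions 1,2,3,4,6,7,8); its 6 consecutive differences strictly alternate in sign, and length 7 is optimal.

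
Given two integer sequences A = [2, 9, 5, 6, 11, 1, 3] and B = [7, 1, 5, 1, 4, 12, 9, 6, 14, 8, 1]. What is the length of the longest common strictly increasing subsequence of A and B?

2

For each value that appears in both, track the longest common increasing run ending there.
The best achievable length is 2; one witness is 5, 6 (A-positions 3,4, B-positions 3,8).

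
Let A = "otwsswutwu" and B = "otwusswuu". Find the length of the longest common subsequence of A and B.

8

A longest common subsequence is otwsswuu (length 8); the LCS DP confirms no longer common subsequence exists.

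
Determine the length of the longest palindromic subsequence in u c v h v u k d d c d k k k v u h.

9

One longest palindromic subsequence is hukdcdkuh (positions 4,6,7,9,10,11,14,16,17); it reads the same forward and backward, and the interval DP gives dp[1][17] = 9.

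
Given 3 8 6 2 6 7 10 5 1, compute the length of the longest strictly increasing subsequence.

Scanning left to right, the best length ending at each element is: 3→1, 8→2, 6→2, 2→1, 6→2, 7→3, 10→4, 5→2, 1→1.
So the longest increasing subsequence has length 4, e.g. 3, 6, 7, 10.

4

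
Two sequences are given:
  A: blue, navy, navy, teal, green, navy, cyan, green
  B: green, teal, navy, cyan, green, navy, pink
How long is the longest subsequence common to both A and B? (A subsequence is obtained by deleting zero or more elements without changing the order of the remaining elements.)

4

Backtracking the LCS table gives one alignment: teal (A4,B2) → navy (A6,B3) → cyan (A7,B4) → green (A8,B5).
So the longest common subsequence has length 4.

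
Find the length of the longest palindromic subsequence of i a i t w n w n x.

3

Using dp[i][j] = 2 + dp[i+1][j−1] if the ends match, else max(dp[i+1][j], dp[i][j−1]):
dp[1][9] = 3. A witness is nwn at positions 6,7,8.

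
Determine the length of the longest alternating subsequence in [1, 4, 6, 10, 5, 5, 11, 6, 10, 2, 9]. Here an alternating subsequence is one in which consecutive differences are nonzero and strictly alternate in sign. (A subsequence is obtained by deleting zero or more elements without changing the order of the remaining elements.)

8

A longest alternating subsequence is 1, 6, 5, 11, 6, 10, 2, 9 (positions 1,3,5,7,8,9,10,11); its 7 consecutive differences strictly alternate in sign, and length 8 is optimal.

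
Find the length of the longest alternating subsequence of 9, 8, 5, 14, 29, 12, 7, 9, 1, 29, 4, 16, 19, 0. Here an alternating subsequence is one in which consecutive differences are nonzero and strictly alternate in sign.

10

Track the best alternating length ending on an up-step vs a down-step at each position: up/down = 1/1, 1/2, 1/2, 3/1, 3/1, 3/4, 3/4, 5/4, 1/6, 7/1, 7/8, 9/8, 9/8, 1/10.
The maximum over both is 10; one such subsequence is 9, 8, 14, 7, 9, 1, 29, 4, 16, 0.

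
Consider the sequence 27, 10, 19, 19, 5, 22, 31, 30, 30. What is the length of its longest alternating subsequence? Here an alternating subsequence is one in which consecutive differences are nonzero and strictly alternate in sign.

A longest alternating subsequence is 27, 10, 19, 5, 31, 30 (positions 1,2,3,5,7,8); its 5 consecutive differences strictly alternate in sign, and length 6 is optimal.

6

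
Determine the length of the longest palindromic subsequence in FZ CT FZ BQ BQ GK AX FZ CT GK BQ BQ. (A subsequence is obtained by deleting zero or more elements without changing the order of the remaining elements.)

7

One longest palindromic subsequence is BQ BQ GK CT GK BQ BQ (positions 4,5,6,9,10,11,12); it reads the same forward and backward, and the interval DP gives dp[1][12] = 7.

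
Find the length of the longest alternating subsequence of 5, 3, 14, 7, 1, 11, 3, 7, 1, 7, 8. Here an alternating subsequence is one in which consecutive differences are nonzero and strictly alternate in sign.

9

Track the best alternating length ending on an up-step vs a down-step at each position: up/down = 1/1, 1/2, 3/1, 3/4, 1/4, 5/4, 5/6, 7/6, 1/8, 9/6, 9/6.
The maximum over both is 9; one such subsequence is 5, 3, 14, 7, 11, 3, 7, 1, 7.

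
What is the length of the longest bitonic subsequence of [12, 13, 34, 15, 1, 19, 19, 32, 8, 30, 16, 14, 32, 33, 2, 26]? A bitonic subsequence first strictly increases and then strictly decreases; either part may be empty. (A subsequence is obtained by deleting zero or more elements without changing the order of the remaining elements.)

9

Let inc[i] be the LIS ending at i and dec[i] the longest strictly decreasing subsequence starting at i. inc = [1, 2, 3, 3, 1, 4, 4, 5, 2, 5, 4, 3, 6, 7, 2, 5], dec = [3, 3, 6, 3, 1, 4, 4, 5, 2, 4, 3, 2, 2, 2, 1, 1].
max_i inc[i]+dec[i]−1 = 9, with one witness 12, 13, 15, 19, 32, 30, 16, 14, 2.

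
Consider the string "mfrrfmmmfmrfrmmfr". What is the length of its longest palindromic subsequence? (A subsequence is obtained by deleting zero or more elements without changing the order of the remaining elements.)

11

Using dp[i][j] = 2 + dp[i+1][j−1] if the ends match, else max(dp[i+1][j], dp[i][j−1]):
dp[1][17] = 11. A witness is rfmmrfrmmfr at positions 3,5,6,7,11,12,13,14,15,16,17.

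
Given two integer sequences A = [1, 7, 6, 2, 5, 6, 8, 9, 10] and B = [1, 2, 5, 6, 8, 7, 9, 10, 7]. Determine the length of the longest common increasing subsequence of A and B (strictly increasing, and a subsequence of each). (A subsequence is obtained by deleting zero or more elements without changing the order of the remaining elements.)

7

A longest common strictly increasing subsequence is 1, 2, 5, 6, 8, 9, 10 (length 7); it appears in order in both A and B, and no longer such subsequence exists.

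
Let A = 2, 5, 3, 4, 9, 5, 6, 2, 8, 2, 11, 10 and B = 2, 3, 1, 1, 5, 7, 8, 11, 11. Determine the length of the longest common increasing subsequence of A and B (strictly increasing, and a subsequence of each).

A longest common strictly increasing subsequence is 2, 3, 5, 8, 11 (length 5); it appears in order in both A and B, and no longer such subsequence exists.

5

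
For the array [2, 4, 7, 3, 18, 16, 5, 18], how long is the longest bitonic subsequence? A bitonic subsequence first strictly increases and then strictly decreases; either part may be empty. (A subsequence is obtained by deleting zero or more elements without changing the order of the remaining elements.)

6

One longest bitonic subsequence is 2, 4, 7, 18, 16, 5 (positions 1,2,3,5,6,7): it rises to 18 then falls. Length 6 is optimal.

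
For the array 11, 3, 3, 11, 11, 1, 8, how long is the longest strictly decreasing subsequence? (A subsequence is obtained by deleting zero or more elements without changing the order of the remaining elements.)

3

One longest decreasing subsequence is 11, 3, 1 (positions 1,2,6), of length 3; no longer one exists.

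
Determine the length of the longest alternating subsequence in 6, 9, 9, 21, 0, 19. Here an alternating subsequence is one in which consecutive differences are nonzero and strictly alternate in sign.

Track the best alternating length ending on an up-step vs a down-step at each position: up/down = 1/1, 2/1, 2/1, 2/1, 1/3, 4/3.
The maximum over both is 4; one such subsequence is 6, 9, 0, 19.

4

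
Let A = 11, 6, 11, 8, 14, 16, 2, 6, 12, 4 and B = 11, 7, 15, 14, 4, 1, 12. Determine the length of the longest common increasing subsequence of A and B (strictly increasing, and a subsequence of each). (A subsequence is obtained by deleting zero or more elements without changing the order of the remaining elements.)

A longest common strictly increasing subsequence is 11, 14 (length 2); it appears in order in both A and B, and no longer such subsequence exists.

2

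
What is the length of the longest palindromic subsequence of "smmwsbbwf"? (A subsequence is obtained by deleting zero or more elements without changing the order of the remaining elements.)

4

One longest palindromic subsequence is wbbw (positions 4,6,7,8); it reads the same forward and backward, and the interval DP gives dp[1][9] = 4.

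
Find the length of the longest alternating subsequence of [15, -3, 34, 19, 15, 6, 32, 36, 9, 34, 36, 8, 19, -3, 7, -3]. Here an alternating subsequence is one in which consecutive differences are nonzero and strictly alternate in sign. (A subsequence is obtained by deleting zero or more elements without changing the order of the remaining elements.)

Track the best alternating length ending on an up-step vs a down-step at each position: up/down = 1/1, 1/2, 3/1, 3/4, 3/4, 3/4, 5/4, 5/1, 5/6, 7/6, 7/1, 5/8, 9/8, 1/10, 11/10, 1/12.
The maximum over both is 12; one such subsequence is 15, -3, 34, 19, 32, 9, 34, 8, 19, -3, 7, -3.

12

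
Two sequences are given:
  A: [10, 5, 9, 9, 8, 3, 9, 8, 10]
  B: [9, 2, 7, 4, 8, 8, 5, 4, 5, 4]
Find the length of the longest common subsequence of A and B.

3

Backtracking the LCS table gives one alignment: 9 (A3,B1) → 8 (A5,B5) → 8 (A8,B6).
So the longest common subsequence has length 3.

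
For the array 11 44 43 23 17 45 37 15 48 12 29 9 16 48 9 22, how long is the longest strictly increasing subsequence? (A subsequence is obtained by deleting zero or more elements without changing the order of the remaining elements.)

4

Let dp[i] be the longest increasing subsequence ending at position i. Then dp = [1, 2, 2, 2, 2, 3, 3, 2, 4, 2, 3, 1, 3, 4, 1, 4].
The maximum is 4; one witness is 11, 44, 45, 48 at positions 1,2,6,9.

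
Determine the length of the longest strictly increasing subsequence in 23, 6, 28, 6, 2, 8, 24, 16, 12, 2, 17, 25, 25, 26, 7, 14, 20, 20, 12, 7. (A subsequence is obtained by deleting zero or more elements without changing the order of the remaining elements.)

One longest increasing subsequence is 6, 8, 16, 17, 25, 26 (positions 2,6,8,11,12,14), of length 6; no longer one exists.

6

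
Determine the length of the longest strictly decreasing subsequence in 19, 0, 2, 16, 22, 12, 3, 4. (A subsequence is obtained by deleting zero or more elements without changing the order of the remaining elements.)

4

Scanning left to right, the best length ending at each element is: 19→1, 0→2, 2→2, 16→2, 22→1, 12→3, 3→4, 4→4.
So the longest decreasing subsequence has length 4, e.g. 19, 16, 12, 3.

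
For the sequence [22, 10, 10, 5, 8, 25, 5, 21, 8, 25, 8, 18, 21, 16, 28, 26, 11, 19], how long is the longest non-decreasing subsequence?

7

Scanning left to right, the best length ending at each element is: 22→1, 10→1, 10→2, 5→1, 8→2, 25→3, 5→2, 21→3, 8→3, 25→4, 8→4, 18→5, 21→6, 16→5, 28→7, 26→7, 11→5, 19→6.
So the longest non-decreasing subsequence has length 7, e.g. 5, 8, 8, 8, 18, 21, 28.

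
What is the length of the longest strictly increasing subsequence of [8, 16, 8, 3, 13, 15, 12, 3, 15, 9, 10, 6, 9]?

3

Let dp[i] be the longest increasing subsequence ending at position i. Then dp = [1, 2, 1, 1, 2, 3, 2, 1, 3, 2, 3, 2, 3].
The maximum is 3; one witness is 8, 13, 15 at positions 1,5,6.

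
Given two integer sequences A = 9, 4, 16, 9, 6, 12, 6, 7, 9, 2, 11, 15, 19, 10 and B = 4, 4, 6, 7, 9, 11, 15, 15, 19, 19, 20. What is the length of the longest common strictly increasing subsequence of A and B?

A longest common strictly increasing subsequence is 4, 6, 7, 9, 11, 15, 19 (length 7); it appears in order in both A and B, and no longer such subsequence exists.

7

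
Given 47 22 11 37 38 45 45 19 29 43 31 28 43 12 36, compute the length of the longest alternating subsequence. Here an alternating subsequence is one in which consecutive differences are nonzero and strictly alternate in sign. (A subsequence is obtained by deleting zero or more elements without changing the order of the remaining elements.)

9

A longest alternating subsequence is 47, 22, 37, 19, 43, 31, 43, 12, 36 (positions 1,2,4,8,10,11,13,14,15); its 8 consecutive differences strictly alternate in sign, and length 9 is optimal.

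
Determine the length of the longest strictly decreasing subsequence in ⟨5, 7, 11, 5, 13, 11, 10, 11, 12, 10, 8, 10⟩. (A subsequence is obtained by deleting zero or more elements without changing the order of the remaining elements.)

Let dp[i] be the longest decreasing subsequence ending at position i. Then dp = [1, 1, 1, 2, 1, 2, 3, 2, 2, 3, 4, 3].
The maximum is 4; one witness is 13, 11, 10, 8 at positions 5,6,7,11.

4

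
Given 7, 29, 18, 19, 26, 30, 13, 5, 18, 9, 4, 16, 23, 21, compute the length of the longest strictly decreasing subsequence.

5

One longest decreasing subsequence is 29, 18, 13, 5, 4 (positions 2,3,7,8,11), of length 5; no longer one exists.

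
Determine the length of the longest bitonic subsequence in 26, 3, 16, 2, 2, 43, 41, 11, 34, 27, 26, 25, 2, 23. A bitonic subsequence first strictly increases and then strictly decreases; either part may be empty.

9

Let inc[i] be the LIS ending at i and dec[i] the longest strictly decreasing subsequence starting at i. inc = [1, 1, 2, 1, 1, 3, 3, 2, 3, 3, 3, 3, 1, 3], dec = [4, 2, 3, 1, 1, 7, 6, 2, 5, 4, 3, 2, 1, 1].
max_i inc[i]+dec[i]−1 = 9, with one witness 3, 16, 43, 41, 34, 27, 26, 25, 23.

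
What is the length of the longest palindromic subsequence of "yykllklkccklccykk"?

One longest palindromic subsequence is kklkccklkk (positions 3,6,7,8,9,10,11,12,16,17); it reads the same forward and backward, and the interval DP gives dp[1][17] = 10.

10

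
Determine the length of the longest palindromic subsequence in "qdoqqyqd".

One longest palindromic subsequence is dqyqd (positions 2,4,6,7,8); it reads the same forward and backward, and the interval DP gives dp[1][8] = 5.

5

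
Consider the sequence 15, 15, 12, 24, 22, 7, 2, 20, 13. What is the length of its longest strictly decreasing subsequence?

Scanning left to right, the best length ending at each element is: 15→1, 15→1, 12→2, 24→1, 22→2, 7→3, 2→4, 20→3, 13→4.
So the longest decreasing subsequence has length 4, e.g. 15, 12, 7, 2.

4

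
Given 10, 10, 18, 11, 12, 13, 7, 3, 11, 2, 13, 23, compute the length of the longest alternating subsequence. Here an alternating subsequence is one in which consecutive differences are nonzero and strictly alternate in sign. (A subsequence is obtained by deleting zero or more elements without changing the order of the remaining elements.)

Track the best alternating length ending on an up-step vs a down-step at each position: up/down = 1/1, 1/1, 2/1, 2/3, 4/3, 4/3, 1/5, 1/5, 6/5, 1/7, 8/3, 8/1.
The maximum over both is 8; one such subsequence is 10, 18, 11, 12, 7, 11, 2, 13.

8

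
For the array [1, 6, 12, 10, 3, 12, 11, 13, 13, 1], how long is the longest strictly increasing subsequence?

Let dp[i] be the longest increasing subsequence ending at position i. Then dp = [1, 2, 3, 3, 2, 4, 4, 5, 5, 1].
The maximum is 5; one witness is 1, 6, 10, 12, 13 at positions 1,2,4,6,8.

5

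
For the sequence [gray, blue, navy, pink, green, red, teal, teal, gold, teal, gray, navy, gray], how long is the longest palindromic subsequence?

7

Using dp[i][j] = 2 + dp[i+1][j−1] if the ends match, else max(dp[i+1][j], dp[i][j−1]):
dp[1][13] = 7. A witness is gray navy teal gold teal navy gray at positions 1,3,8,9,10,12,13.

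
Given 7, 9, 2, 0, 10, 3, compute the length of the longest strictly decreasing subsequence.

3

One longest decreasing subsequence is 7, 2, 0 (positions 1,3,4), of length 3; no longer one exists.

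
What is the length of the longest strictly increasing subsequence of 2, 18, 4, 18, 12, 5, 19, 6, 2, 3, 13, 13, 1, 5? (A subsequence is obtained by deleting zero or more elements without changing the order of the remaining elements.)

5

One longest increasing subsequence is 2, 4, 5, 6, 13 (positions 1,3,6,8,11), of length 5; no longer one exists.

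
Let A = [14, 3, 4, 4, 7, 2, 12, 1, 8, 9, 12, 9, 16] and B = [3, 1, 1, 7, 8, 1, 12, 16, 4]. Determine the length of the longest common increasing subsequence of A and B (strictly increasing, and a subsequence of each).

5

For each value that appears in both, track the longest common increasing run ending there.
The best achievable length is 5; one witness is 3, 7, 8, 12, 16 (A-positions 2,5,9,11,13, B-positions 1,4,5,7,8).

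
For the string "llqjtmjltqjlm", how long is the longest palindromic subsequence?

Using dp[i][j] = 2 + dp[i+1][j−1] if the ends match, else max(dp[i+1][j], dp[i][j−1]):
dp[1][13] = 7. A witness is ljtltjl at positions 2,4,5,8,9,11,12.

7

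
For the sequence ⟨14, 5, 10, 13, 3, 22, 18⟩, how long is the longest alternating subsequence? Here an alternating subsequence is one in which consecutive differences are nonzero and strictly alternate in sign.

6

Track the best alternating length ending on an up-step vs a down-step at each position: up/down = 1/1, 1/2, 3/2, 3/2, 1/4, 5/1, 5/6.
The maximum over both is 6; one such subsequence is 14, 5, 10, 3, 22, 18.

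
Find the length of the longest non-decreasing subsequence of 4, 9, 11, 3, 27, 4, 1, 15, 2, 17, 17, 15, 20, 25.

Scanning left to right, the best length ending at each element is: 4→1, 9→2, 11→3, 3→1, 27→4, 4→2, 1→1, 15→4, 2→2, 17→5, 17→6, 15→5, 20→7, 25→8.
So the longest non-decreasing subsequence has length 8, e.g. 4, 9, 11, 15, 17, 17, 20, 25.

8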